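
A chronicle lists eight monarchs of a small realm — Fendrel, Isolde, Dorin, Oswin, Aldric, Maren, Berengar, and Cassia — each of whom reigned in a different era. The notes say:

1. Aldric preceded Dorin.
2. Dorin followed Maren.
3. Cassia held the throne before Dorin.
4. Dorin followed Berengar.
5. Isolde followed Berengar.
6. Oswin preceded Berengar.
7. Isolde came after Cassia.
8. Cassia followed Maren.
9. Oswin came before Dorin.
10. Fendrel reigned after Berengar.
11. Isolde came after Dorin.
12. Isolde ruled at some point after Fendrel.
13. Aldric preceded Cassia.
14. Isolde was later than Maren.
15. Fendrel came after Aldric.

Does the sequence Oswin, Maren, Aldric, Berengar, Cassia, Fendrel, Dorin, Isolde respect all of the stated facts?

yes

Check each stated constraint against the proposed order — e.g. Maren is ahead of Isolde; Oswin is ahead of Dorin. Every pair is in the required order; nothing is violated.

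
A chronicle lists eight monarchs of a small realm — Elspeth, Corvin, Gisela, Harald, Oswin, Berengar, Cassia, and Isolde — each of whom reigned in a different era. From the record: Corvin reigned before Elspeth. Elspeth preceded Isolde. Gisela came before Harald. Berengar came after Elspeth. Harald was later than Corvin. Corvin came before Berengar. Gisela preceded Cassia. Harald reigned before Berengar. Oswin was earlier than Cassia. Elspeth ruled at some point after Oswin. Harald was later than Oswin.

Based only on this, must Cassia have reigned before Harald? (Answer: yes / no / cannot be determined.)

cannot be determined

No chain of stated constraints runs from Cassia to Harald, and none runs from Harald to Cassia either.
So the relative order of Cassia and Harald is not fixed by the given facts.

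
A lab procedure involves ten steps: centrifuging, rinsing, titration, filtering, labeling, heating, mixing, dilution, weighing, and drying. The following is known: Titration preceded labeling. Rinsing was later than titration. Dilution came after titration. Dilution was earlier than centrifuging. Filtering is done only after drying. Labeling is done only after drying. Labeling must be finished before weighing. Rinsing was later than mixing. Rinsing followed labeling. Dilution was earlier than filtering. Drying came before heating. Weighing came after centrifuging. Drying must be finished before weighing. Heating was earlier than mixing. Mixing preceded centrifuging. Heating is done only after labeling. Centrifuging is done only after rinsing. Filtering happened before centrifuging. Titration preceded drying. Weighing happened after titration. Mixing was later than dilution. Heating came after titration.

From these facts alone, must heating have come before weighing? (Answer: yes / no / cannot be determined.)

Chain the constraints: heating → mixing → centrifuging → weighing. Each link is directly stated, so heating comes before weighing.

yes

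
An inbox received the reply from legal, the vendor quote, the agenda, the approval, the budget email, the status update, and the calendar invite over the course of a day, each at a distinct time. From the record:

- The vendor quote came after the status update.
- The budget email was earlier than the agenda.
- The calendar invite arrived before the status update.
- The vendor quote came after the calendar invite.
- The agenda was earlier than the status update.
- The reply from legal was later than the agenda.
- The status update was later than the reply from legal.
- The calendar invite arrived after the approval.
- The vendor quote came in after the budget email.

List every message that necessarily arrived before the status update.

the agenda, the approval, the budget email, the calendar invite, the reply from legal

Directly stated before the status update: the agenda, the calendar invite, and the reply from legal.
The approval reaches the status update via the approval → the calendar invite → the status update.
The budget email reaches the status update via the budget email → the agenda → the status update.
No chain forces the vendor quote ahead of the status update.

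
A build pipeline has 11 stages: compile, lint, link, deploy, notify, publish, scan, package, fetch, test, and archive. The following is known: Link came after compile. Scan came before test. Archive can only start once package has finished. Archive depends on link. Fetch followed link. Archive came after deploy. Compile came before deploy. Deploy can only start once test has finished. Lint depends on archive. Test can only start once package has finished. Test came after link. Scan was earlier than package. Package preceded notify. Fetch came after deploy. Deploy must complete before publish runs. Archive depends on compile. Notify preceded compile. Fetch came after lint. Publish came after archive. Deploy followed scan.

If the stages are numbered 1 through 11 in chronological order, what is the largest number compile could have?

4

Compile must come before archive, deploy, fetch, link, lint, publish, and test — 7 stages forced after it.
Everything else can be placed before compile in some valid order, so compile can sit as late as position 11 − 7 = 4.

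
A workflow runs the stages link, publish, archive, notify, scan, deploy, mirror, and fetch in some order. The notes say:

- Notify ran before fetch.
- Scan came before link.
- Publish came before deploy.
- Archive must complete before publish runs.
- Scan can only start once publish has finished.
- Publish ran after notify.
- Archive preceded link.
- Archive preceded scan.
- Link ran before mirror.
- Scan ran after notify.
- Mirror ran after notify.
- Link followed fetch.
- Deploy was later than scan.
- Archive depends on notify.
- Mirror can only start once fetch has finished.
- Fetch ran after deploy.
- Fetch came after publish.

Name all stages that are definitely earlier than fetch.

archive, deploy, notify, publish, scan

Directly stated before fetch: deploy, notify, and publish.
Archive reaches fetch via archive → publish → fetch.
Scan reaches fetch via scan → deploy → fetch.
No chain forces mirror (or any of the others) ahead of fetch.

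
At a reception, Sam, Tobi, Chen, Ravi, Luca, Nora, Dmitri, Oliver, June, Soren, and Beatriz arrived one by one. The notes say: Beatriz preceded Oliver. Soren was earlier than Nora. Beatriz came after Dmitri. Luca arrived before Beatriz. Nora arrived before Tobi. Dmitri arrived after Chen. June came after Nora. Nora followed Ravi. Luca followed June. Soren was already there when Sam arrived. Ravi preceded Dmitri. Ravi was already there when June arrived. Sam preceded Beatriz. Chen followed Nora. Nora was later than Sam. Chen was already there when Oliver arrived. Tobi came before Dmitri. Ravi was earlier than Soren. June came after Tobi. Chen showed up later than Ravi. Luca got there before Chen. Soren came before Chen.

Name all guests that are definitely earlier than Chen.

Directly stated before Chen: Luca, Nora, Ravi, and Soren.
June reaches Chen via June → Luca → Chen.
Sam reaches Chen via Sam → Nora → Chen.
Tobi reaches Chen via Tobi → June → Luca → Chen.

June, Luca, Nora, Ravi, Sam, Soren, Tobi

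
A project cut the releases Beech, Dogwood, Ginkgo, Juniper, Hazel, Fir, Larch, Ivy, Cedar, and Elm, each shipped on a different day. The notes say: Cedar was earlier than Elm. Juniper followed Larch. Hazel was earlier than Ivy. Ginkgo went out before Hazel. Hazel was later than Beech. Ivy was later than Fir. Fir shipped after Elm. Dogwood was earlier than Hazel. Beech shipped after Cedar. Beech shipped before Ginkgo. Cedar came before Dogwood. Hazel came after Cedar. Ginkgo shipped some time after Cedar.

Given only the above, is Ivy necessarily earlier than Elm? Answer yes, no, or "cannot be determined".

Tracing the constraints gives Elm → Fir → Ivy, so Elm must come before Ivy.
That means Ivy cannot be before Elm.

no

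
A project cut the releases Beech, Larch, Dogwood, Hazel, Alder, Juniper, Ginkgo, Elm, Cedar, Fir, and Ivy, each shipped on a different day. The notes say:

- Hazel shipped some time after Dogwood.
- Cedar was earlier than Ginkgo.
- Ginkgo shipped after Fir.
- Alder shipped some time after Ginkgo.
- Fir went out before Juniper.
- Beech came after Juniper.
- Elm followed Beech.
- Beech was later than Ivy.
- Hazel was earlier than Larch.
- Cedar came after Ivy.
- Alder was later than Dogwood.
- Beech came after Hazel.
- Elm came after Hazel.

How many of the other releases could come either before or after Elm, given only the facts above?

Forced before Elm: Beech, Dogwood, Fir, Hazel, Ivy, and Juniper.
That leaves Alder, Cedar, Ginkgo, and Larch with no forced order relative to Elm — 4.

4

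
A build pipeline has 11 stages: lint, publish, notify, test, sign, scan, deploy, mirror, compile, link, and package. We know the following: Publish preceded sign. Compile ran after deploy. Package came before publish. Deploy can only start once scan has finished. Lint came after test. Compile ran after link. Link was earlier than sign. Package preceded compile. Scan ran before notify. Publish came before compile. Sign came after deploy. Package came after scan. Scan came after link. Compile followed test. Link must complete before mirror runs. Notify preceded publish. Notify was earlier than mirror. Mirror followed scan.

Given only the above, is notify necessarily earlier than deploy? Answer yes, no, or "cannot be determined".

No chain of stated constraints runs from notify to deploy, and none runs from deploy to notify either.
So the relative order of notify and deploy is not fixed by the given facts.

cannot be determined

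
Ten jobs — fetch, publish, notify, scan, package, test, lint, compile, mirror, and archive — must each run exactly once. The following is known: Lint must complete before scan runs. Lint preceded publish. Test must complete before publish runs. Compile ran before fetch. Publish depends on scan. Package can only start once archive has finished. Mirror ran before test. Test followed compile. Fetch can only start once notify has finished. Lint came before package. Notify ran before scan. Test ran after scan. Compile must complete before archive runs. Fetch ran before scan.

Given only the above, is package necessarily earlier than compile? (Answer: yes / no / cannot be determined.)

Tracing the constraints gives compile → archive → package, so compile must come before package.
That means package cannot be before compile.

no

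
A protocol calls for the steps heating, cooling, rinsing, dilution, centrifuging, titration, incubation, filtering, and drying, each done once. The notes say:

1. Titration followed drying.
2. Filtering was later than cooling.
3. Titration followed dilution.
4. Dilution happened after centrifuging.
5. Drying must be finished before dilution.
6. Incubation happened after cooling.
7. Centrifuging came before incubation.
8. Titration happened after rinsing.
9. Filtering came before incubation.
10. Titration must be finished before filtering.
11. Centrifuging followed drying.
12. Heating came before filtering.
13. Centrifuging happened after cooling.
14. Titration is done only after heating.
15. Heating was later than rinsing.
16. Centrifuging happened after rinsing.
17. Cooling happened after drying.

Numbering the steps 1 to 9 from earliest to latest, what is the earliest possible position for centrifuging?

Cooling, drying, and rinsing must all come before centrifuging — 3 forced predecessors.
Nothing else is forced ahead of centrifuging, so its earliest slot is position 3 + 1 = 4.

4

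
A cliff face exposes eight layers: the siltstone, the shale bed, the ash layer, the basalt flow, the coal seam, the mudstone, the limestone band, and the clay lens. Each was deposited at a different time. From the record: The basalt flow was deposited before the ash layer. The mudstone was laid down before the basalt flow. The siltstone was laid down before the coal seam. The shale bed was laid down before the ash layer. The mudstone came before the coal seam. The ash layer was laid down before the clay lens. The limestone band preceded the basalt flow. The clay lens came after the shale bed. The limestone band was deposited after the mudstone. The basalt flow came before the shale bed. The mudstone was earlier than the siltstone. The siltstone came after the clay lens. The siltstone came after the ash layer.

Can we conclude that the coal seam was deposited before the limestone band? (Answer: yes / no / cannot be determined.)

Tracing the constraints gives the limestone band → the basalt flow → the ash layer → the siltstone → the coal seam, so the limestone band must come before the coal seam.
That means the coal seam cannot be before the limestone band.

no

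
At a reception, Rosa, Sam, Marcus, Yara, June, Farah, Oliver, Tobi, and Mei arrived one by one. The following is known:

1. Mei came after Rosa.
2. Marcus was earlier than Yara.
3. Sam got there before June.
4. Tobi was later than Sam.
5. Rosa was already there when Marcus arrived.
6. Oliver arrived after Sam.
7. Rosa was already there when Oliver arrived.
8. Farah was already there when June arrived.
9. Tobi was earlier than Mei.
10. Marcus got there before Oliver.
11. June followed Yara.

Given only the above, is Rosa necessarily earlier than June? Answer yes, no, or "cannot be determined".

yes

Chain the constraints: Rosa → Marcus → Yara → June. Each link is directly stated, so Rosa comes before June.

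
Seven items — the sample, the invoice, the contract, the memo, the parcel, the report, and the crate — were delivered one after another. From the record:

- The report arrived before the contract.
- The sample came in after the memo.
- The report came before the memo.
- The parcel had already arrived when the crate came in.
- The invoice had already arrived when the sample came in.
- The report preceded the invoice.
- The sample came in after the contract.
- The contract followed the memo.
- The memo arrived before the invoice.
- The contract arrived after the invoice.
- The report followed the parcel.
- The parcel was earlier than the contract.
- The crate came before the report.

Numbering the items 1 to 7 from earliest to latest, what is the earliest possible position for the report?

The crate and the parcel must both come before the report — 2 forced predecessors.
Nothing else is forced ahead of the report, so its earliest slot is position 2 + 1 = 3.

3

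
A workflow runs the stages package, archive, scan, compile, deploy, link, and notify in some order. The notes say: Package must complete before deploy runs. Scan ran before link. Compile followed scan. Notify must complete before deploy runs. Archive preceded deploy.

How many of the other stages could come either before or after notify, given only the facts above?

5

Forced after notify: deploy.
That leaves archive, compile, link, package, and scan with no forced order relative to notify — 5.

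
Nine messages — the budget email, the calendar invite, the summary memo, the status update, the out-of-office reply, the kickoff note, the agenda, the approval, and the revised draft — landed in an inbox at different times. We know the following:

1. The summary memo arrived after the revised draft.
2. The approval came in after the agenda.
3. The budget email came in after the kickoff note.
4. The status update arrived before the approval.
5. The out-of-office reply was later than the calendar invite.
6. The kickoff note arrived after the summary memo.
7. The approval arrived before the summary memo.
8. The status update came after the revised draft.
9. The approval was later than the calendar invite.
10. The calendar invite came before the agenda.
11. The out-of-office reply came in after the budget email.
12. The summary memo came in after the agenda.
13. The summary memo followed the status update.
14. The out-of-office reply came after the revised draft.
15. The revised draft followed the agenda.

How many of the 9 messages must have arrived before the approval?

4

Directly stated before the approval: the agenda, the calendar invite, and the status update.
The revised draft reaches the approval via the revised draft → the status update → the approval.
No chain forces the kickoff note (or any of the others) ahead of the approval.
That's the agenda, the calendar invite, the revised draft, and the status update — 4 in all.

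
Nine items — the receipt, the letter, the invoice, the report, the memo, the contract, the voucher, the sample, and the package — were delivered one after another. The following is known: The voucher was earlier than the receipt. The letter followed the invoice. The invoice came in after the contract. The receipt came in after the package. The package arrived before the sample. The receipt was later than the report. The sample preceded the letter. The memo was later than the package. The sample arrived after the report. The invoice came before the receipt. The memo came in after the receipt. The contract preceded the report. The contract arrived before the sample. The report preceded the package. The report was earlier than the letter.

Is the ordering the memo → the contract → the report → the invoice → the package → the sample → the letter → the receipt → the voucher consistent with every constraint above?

no

The constraints require the voucher before the receipt, but in the proposed sequence the receipt appears ahead of the voucher. That one violation is enough.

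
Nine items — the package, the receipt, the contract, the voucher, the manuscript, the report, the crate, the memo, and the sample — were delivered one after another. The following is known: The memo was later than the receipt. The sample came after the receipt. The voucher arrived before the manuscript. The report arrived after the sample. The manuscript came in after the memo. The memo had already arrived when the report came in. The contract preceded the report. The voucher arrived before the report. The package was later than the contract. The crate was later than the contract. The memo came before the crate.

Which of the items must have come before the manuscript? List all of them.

the memo, the receipt, the voucher

Directly stated before the manuscript: the memo and the voucher.
The receipt reaches the manuscript via the receipt → the memo → the manuscript.
No chain forces the report (or any of the others) ahead of the manuscript.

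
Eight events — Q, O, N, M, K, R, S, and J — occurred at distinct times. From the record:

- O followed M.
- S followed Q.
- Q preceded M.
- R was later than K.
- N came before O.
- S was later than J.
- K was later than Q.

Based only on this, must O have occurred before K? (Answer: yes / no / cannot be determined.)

cannot be determined

No chain of stated constraints runs from O to K, and none runs from K to O either.
So the relative order of O and K is not fixed by the given facts.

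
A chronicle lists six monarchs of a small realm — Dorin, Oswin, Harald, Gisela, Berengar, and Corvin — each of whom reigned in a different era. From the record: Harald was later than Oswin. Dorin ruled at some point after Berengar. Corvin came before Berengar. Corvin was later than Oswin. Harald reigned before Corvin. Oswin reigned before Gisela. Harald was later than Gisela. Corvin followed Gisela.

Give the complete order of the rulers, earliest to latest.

The constraints fix every adjacent pair, so only one ordering works:
Oswin → Gisela → Harald → Corvin → Berengar → Dorin.

Oswin, Gisela, Harald, Corvin, Berengar, Dorin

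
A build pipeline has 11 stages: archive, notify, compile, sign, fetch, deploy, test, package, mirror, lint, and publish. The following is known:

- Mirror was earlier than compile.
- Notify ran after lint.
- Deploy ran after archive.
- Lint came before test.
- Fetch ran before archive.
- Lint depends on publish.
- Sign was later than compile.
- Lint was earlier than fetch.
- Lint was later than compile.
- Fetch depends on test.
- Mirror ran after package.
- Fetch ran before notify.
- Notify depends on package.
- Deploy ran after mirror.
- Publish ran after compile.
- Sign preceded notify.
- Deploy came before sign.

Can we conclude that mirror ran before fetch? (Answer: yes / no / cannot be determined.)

Chain the constraints: mirror → compile → lint → fetch. Each link is directly stated, so mirror comes before fetch.

yes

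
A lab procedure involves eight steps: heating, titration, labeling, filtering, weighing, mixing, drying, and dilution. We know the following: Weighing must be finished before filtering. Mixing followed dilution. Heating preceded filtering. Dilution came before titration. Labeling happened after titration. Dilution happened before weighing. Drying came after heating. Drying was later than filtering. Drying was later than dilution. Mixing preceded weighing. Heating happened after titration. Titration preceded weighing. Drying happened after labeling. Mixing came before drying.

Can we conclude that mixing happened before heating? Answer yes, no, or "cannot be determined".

cannot be determined

No chain of stated constraints runs from mixing to heating, and none runs from heating to mixing either.
So the relative order of mixing and heating is not fixed by the given facts.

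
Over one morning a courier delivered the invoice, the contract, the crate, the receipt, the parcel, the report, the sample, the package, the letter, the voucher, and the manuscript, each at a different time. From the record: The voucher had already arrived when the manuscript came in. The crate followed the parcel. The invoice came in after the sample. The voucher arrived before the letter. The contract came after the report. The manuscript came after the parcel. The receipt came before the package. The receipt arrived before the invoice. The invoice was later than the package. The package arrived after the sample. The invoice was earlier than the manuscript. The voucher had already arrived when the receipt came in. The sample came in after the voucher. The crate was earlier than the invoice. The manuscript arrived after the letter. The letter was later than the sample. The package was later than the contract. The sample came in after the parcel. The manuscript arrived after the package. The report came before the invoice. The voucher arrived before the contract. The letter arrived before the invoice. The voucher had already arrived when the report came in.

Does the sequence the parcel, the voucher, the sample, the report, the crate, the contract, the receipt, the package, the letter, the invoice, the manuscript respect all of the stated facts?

Check each stated constraint against the proposed order — e.g. the voucher is ahead of the manuscript; the parcel is ahead of the manuscript. Every pair is in the required order; nothing is violated.

yes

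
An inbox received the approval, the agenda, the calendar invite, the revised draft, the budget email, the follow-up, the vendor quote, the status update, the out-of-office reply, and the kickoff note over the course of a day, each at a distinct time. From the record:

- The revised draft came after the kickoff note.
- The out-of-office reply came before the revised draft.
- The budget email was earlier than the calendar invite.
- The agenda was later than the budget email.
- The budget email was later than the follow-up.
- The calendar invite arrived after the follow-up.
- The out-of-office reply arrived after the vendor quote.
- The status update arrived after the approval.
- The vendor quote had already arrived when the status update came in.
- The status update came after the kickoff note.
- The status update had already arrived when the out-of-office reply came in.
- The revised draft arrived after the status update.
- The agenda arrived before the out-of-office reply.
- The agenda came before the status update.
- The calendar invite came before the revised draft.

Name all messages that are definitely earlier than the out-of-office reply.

Directly stated before the out-of-office reply: the agenda, the status update, and the vendor quote.
The approval reaches the out-of-office reply via the approval → the status update → the out-of-office reply.
The budget email reaches the out-of-office reply via the budget email → the agenda → the out-of-office reply.
The follow-up reaches the out-of-office reply via the follow-up → the budget email → the agenda → the out-of-office reply.
Likewise the kickoff note reaches the out-of-office reply by chaining the stated constraints.
No chain forces the calendar invite (or any of the others) ahead of the out-of-office reply.

the agenda, the approval, the budget email, the follow-up, the kickoff note, the status update, the vendor quote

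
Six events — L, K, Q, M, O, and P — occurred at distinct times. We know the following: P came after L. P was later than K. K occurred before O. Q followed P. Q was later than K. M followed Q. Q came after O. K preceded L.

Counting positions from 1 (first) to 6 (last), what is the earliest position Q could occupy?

K, L, O, and P must all come before Q — 4 forced predecessors.
Nothing else is forced ahead of Q, so its earliest slot is position 4 + 1 = 5.

5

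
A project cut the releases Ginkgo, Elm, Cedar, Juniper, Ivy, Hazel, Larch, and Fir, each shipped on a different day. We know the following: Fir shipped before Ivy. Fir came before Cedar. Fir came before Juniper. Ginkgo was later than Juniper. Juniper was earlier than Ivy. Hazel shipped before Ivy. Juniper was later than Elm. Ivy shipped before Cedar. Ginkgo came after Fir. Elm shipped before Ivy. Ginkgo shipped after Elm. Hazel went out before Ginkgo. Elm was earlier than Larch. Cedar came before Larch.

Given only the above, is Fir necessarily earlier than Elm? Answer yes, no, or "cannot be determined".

cannot be determined

No chain of stated constraints runs from Fir to Elm, and none runs from Elm to Fir either.
So the relative order of Fir and Elm is not fixed by the given facts.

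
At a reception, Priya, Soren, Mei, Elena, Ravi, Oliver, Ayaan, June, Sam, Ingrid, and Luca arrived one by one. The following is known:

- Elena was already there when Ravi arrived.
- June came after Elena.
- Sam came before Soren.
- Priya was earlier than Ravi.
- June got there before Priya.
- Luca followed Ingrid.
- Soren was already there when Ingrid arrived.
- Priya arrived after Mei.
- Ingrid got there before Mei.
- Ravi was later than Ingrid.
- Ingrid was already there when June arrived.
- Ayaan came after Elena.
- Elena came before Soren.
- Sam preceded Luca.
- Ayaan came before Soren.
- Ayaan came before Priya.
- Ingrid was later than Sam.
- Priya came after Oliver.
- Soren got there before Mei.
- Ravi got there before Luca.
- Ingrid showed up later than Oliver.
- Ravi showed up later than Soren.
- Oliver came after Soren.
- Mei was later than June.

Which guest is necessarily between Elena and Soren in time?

Tracing the constraints gives Elena → Ayaan → Soren, so Ayaan sits after Elena and before Soren.
No other guest is forced both after Elena and before Soren.

Ayaan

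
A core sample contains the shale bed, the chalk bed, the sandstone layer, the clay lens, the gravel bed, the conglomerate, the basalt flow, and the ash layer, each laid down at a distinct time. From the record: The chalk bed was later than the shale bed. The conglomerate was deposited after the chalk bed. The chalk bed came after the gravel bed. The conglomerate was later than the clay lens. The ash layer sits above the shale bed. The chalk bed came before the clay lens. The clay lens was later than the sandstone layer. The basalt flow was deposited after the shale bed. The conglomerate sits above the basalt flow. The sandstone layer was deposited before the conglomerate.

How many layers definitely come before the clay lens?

Directly stated before the clay lens: the chalk bed and the sandstone layer.
The gravel bed reaches the clay lens via the gravel bed → the chalk bed → the clay lens.
The shale bed reaches the clay lens via the shale bed → the chalk bed → the clay lens.
No chain forces the conglomerate (or any of the others) ahead of the clay lens.
That's the chalk bed, the gravel bed, the sandstone layer, and the shale bed — 4 in all.

4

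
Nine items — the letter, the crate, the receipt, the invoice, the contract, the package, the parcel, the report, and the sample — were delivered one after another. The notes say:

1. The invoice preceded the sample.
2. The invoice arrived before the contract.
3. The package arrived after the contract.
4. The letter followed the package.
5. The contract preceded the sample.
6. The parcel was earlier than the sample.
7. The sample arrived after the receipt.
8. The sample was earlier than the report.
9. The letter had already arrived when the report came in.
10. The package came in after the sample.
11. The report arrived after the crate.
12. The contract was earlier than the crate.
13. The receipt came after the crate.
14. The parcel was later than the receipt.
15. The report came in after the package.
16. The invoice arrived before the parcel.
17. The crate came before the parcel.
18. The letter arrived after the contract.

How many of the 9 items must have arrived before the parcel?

Directly stated before the parcel: the crate, the invoice, and the receipt.
The contract reaches the parcel via the contract → the crate → the parcel.
That's the contract, the crate, the invoice, and the receipt — 4 in all.

4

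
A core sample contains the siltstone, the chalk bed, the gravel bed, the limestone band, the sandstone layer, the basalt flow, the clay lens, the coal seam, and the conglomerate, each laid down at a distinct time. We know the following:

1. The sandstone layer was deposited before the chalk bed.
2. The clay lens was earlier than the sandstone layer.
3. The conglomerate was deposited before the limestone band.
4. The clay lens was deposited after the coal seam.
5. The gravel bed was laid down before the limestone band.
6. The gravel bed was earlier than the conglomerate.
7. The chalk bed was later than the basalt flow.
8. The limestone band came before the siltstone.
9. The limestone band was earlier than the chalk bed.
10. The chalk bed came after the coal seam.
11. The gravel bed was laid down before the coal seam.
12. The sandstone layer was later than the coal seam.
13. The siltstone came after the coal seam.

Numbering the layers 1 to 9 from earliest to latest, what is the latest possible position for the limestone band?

7

The limestone band must come before the chalk bed and the siltstone — 2 layers forced after it.
Everything else can be placed before the limestone band in some valid order, so the limestone band can sit as late as position 9 − 2 = 7.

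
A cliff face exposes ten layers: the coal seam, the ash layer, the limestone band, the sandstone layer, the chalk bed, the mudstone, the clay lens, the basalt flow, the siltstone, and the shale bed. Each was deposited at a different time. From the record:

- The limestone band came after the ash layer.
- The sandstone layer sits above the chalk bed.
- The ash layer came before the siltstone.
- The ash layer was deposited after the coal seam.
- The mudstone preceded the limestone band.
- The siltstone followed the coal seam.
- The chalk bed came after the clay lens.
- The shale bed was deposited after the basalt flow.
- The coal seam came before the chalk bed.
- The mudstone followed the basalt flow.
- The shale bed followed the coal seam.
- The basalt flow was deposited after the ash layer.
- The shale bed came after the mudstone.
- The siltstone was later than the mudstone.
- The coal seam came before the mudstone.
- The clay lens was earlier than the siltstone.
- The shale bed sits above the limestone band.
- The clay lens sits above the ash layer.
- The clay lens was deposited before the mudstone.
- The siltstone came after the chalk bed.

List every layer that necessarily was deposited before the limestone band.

the ash layer, the basalt flow, the clay lens, the coal seam, the mudstone

Directly stated before the limestone band: the ash layer and the mudstone.
The basalt flow reaches the limestone band via the basalt flow → the mudstone → the limestone band.
The clay lens reaches the limestone band via the clay lens → the mudstone → the limestone band.
The coal seam reaches the limestone band via the coal seam → the mudstone → the limestone band.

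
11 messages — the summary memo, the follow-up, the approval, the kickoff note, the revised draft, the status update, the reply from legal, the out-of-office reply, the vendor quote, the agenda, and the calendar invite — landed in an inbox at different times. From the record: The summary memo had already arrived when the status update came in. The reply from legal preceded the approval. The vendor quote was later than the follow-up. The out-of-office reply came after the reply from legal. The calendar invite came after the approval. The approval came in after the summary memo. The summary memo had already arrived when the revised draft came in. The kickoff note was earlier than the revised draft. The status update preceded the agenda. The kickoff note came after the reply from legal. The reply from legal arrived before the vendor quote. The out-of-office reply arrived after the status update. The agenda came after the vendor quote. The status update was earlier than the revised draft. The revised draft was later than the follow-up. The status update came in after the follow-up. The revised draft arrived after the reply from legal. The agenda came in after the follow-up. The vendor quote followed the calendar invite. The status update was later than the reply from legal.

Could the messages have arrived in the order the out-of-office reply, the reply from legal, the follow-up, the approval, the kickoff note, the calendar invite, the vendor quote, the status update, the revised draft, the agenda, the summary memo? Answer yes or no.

no

The constraints require the reply from legal before the out-of-office reply, but in the proposed sequence the out-of-office reply appears ahead of the reply from legal. That one violation is enough.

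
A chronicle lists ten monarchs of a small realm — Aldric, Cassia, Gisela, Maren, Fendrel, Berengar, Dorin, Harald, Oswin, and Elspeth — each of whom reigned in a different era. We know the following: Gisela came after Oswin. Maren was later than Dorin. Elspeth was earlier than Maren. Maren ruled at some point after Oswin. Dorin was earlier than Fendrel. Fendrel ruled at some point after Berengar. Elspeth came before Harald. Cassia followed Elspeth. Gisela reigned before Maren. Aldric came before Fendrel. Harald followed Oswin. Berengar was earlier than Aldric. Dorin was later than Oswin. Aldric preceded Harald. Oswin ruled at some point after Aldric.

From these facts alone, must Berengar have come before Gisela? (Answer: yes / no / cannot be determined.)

Chain the constraints: Berengar → Aldric → Oswin → Gisela. Each link is directly stated, so Berengar comes before Gisela.

yes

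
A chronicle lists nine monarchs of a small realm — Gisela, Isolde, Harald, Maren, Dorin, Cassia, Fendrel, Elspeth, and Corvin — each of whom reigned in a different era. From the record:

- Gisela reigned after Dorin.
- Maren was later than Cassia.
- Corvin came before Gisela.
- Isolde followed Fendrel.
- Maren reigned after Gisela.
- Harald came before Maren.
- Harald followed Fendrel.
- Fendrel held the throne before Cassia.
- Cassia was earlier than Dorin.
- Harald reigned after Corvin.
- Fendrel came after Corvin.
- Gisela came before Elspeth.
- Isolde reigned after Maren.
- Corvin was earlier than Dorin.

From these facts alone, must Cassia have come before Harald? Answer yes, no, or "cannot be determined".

cannot be determined

No chain of stated constraints runs from Cassia to Harald, and none runs from Harald to Cassia either.
So the relative order of Cassia and Harald is not fixed by the given facts.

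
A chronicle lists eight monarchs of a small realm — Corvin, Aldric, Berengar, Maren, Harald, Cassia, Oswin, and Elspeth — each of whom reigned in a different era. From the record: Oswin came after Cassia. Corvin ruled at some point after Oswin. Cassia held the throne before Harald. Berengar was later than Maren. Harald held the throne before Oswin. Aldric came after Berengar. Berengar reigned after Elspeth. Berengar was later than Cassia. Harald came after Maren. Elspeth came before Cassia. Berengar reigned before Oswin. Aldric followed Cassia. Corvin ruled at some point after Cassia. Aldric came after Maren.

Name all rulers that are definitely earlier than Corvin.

Directly stated before Corvin: Cassia and Oswin.
Berengar reaches Corvin via Berengar → Oswin → Corvin.
Elspeth reaches Corvin via Elspeth → Cassia → Corvin.
Harald reaches Corvin via Harald → Oswin → Corvin.
Likewise Maren reaches Corvin by chaining the stated constraints.

Berengar, Cassia, Elspeth, Harald, Maren, Oswin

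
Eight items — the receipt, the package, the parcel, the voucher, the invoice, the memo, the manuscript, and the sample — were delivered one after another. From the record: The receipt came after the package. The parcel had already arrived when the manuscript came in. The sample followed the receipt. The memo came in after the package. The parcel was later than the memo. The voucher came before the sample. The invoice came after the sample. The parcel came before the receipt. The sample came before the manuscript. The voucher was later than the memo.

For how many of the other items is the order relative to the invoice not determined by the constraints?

1

Forced before the invoice: the memo, the package, the parcel, the receipt, the sample, and the voucher.
That leaves the manuscript with no forced order relative to the invoice — 1.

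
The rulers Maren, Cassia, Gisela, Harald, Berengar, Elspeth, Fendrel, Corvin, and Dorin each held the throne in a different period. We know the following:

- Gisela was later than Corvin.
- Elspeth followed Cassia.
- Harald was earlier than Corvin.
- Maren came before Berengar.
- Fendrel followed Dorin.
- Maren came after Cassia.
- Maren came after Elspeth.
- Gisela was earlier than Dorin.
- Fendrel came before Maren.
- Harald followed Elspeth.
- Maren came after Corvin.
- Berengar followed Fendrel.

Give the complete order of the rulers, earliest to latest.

The constraints fix every adjacent pair, so only one ordering works:
Cassia → Elspeth → Harald → Corvin → Gisela → Dorin → Fendrel → Maren → Berengar.

Cassia, Elspeth, Harald, Corvin, Gisela, Dorin, Fendrel, Maren, Berengar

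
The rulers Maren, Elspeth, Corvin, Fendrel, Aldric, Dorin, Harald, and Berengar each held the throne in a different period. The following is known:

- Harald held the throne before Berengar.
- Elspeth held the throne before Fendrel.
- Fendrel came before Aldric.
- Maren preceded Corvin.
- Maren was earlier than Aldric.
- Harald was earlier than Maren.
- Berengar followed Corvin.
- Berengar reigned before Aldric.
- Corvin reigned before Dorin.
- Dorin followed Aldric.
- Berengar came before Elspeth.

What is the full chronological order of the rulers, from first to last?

Harald, Maren, Corvin, Berengar, Elspeth, Fendrel, Aldric, Dorin

The constraints fix every adjacent pair, so only one ordering works:
Harald → Maren → Corvin → Berengar → Elspeth → Fendrel → Aldric → Dorin.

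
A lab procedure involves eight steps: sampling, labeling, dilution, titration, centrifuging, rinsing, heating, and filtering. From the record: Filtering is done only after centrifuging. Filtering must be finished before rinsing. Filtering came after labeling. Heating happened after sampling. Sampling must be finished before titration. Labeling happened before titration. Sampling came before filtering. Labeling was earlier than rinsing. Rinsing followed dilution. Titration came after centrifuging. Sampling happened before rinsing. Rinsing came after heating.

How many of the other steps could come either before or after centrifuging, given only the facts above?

4

Forced after centrifuging: filtering, rinsing, and titration.
That leaves dilution, heating, labeling, and sampling with no forced order relative to centrifuging — 4.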